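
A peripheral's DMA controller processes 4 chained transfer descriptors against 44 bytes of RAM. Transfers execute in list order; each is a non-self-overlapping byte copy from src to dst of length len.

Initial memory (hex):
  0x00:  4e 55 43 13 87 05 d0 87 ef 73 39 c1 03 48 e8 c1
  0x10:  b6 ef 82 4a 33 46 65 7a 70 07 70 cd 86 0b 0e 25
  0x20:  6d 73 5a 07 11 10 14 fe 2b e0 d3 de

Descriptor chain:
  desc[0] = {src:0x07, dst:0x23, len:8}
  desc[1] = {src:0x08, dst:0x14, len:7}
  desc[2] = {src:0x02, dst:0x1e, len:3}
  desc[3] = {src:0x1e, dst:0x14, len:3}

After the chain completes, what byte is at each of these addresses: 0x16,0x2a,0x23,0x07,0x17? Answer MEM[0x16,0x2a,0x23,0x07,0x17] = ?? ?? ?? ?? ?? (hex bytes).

MEM[0x16,0x2a,0x23,0x07,0x17] = 87 e8 87 87 c1

[0] 0x07->0x23 len=8 : 87 ef 73 39 c1 03 48 e8
[1] 0x08->0x14 len=7 : ef 73 39 c1 03 48 e8
[2] 0x02->0x1e len=3 : 43 13 87
[3] 0x1e->0x14 len=3 : 43 13 87
query mem[0x16]=0x87, mem[0x2a]=0xe8, mem[0x23]=0x87, mem[0x07]=0x87, mem[0x17]=0xc1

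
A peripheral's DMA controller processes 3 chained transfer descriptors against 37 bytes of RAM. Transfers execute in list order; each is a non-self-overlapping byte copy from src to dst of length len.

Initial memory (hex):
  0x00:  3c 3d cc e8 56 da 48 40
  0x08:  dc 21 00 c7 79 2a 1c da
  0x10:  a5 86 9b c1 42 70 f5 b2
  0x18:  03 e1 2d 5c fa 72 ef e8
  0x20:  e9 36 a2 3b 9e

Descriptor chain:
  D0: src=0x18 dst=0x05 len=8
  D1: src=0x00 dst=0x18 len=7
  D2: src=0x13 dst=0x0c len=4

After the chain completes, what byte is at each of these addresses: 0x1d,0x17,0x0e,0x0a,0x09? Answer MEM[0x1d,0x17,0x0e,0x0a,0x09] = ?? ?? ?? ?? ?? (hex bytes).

MEM[0x1d,0x17,0x0e,0x0a,0x09] = 03 b2 70 72 fa

#0 dst[0x05+8] := {0x03,0xe1,0x2d,0x5c,0xfa,0x72,0xef,0xe8}
#1 dst[0x18+7] := {0x3c,0x3d,0xcc,0xe8,0x56,0x03,0xe1}
#2 dst[0x0c+4] := {0xc1,0x42,0x70,0xf5}
query mem[0x1d]=0x03, mem[0x17]=0xb2, mem[0x0e]=0x70, mem[0x0a]=0x72, mem[0x09]=0xfa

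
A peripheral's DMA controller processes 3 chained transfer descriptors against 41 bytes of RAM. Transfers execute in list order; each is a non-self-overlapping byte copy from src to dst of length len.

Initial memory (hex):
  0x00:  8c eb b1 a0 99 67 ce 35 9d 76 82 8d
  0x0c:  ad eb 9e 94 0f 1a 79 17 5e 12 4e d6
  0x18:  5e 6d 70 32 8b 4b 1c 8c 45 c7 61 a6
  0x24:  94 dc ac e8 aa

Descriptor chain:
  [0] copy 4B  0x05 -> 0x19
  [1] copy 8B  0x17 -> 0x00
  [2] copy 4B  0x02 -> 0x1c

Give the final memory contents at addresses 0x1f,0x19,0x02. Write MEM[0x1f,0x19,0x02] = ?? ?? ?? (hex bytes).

D0: mem[0x19..0x1c] <- [67 ce 35 9d]
D1: mem[0x00..0x07] <- [d6 5e 67 ce 35 9d 4b 1c]
D2: mem[0x1c..0x1f] <- [67 ce 35 9d]
query mem[0x1f]=0x9d, mem[0x19]=0x67, mem[0x02]=0x67

MEM[0x1f,0x19,0x02] = 9d 67 67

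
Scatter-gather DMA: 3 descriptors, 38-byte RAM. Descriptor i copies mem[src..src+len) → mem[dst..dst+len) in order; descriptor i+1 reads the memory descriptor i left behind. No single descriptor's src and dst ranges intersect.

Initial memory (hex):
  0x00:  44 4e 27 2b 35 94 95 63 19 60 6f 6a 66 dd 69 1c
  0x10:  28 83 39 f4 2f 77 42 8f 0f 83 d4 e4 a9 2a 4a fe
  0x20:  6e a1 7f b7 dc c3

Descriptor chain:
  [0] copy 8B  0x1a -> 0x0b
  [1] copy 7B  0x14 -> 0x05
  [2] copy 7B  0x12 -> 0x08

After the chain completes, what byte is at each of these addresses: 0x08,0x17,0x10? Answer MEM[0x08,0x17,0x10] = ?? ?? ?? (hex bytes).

  after D0: wrote 8B at 0x0b = d4e4a92a4afe6ea1
  after D1: wrote 7B at 0x05 = 2f77428f0f83d4
  after D2: wrote 7B at 0x08 = a1f42f77428f0f
query mem[0x08]=0xa1, mem[0x17]=0x8f, mem[0x10]=0xfe

MEM[0x08,0x17,0x10] = a1 8f fe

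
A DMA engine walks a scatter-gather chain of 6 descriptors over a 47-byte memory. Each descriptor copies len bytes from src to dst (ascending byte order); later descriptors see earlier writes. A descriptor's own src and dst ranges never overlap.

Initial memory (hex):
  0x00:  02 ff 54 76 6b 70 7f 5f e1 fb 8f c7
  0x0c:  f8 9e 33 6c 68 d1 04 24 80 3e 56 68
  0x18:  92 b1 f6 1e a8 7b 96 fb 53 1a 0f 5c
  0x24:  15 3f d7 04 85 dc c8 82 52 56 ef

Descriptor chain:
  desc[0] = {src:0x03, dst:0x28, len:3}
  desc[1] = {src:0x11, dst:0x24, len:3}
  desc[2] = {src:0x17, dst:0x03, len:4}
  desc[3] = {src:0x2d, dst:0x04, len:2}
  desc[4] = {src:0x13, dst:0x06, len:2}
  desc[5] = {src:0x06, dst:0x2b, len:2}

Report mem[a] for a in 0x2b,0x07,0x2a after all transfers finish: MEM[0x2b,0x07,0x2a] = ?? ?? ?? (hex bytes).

#0 dst[0x28+3] := {0x76,0x6b,0x70}
#1 dst[0x24+3] := {0xd1,0x04,0x24}
#2 dst[0x03+4] := {0x68,0x92,0xb1,0xf6}
#3 dst[0x04+2] := {0x56,0xef}
#4 dst[0x06+2] := {0x24,0x80}
#5 dst[0x2b+2] := {0x24,0x80}
query mem[0x2b]=0x24, mem[0x07]=0x80, mem[0x2a]=0x70

MEM[0x2b,0x07,0x2a] = 24 80 70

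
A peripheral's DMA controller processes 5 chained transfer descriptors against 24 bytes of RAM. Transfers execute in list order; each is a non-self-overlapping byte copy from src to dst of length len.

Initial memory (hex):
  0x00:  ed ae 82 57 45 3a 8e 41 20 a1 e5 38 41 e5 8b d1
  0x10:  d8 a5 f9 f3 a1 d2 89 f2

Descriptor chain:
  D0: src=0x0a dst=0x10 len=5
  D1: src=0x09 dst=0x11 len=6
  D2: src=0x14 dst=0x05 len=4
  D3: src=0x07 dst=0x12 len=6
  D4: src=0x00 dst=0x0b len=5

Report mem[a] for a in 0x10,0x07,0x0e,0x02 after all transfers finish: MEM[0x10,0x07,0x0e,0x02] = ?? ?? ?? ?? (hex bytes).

MEM[0x10,0x07,0x0e,0x02] = e5 8b 57 82

D0: mem[0x10..0x14] <- [e5 38 41 e5 8b]
D1: mem[0x11..0x16] <- [a1 e5 38 41 e5 8b]
D2: mem[0x05..0x08] <- [41 e5 8b f2]
D3: mem[0x12..0x17] <- [8b f2 a1 e5 38 41]
D4: mem[0x0b..0x0f] <- [ed ae 82 57 45]
query mem[0x10]=0xe5, mem[0x07]=0x8b, mem[0x0e]=0x57, mem[0x02]=0x82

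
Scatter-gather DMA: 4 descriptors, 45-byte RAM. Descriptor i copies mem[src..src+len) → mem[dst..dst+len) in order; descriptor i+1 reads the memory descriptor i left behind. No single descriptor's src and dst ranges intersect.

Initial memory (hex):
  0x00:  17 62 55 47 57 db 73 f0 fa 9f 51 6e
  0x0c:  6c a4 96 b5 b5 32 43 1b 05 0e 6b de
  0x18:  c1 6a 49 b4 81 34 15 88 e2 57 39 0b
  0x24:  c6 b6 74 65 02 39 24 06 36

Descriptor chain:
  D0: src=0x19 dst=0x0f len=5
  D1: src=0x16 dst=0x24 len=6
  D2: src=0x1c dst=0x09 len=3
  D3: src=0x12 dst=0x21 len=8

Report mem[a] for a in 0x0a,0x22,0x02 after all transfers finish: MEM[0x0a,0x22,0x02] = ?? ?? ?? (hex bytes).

MEM[0x0a,0x22,0x02] = 34 34 55

  after D0: wrote 5B at 0x0f = 6a49b48134
  after D1: wrote 6B at 0x24 = 6bdec16a49b4
  after D2: wrote 3B at 0x09 = 813415
  after D3: wrote 8B at 0x21 = 8134050e6bdec16a
query mem[0x0a]=0x34, mem[0x22]=0x34, mem[0x02]=0x55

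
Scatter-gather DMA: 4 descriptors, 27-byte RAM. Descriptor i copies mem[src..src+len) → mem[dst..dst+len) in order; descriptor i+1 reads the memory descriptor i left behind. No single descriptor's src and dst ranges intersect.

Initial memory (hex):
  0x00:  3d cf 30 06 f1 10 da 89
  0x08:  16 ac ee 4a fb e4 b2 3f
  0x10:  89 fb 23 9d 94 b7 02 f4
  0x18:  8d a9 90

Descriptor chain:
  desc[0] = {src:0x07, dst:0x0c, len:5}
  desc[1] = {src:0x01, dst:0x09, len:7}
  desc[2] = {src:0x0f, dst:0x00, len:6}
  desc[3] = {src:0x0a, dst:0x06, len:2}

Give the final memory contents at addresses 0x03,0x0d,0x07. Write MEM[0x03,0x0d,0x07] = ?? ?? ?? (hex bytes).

[0] 0x07->0x0c len=5 : 89 16 ac ee 4a
[1] 0x01->0x09 len=7 : cf 30 06 f1 10 da 89
[2] 0x0f->0x00 len=6 : 89 4a fb 23 9d 94
[3] 0x0a->0x06 len=2 : 30 06
query mem[0x03]=0x23, mem[0x0d]=0x10, mem[0x07]=0x06

MEM[0x03,0x0d,0x07] = 23 10 06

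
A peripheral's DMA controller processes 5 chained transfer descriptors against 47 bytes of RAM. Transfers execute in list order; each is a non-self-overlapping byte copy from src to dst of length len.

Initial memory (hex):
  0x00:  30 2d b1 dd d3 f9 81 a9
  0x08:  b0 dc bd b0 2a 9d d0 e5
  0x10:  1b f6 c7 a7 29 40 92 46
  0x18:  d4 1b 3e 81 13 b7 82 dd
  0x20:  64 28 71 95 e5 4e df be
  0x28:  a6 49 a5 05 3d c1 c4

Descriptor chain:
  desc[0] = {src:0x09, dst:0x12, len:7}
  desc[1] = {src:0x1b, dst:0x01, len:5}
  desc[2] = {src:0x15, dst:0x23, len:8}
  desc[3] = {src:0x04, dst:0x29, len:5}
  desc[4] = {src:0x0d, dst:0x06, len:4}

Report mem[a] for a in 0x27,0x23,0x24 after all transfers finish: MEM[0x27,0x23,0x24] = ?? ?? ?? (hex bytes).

  after D0: wrote 7B at 0x12 = dcbdb02a9dd0e5
  after D1: wrote 5B at 0x01 = 8113b782dd
  after D2: wrote 8B at 0x23 = 2a9dd0e51b3e8113
  after D3: wrote 5B at 0x29 = 82dd81a9b0
  after D4: wrote 4B at 0x06 = 9dd0e51b
query mem[0x27]=0x1b, mem[0x23]=0x2a, mem[0x24]=0x9d

MEM[0x27,0x23,0x24] = 1b 2a 9d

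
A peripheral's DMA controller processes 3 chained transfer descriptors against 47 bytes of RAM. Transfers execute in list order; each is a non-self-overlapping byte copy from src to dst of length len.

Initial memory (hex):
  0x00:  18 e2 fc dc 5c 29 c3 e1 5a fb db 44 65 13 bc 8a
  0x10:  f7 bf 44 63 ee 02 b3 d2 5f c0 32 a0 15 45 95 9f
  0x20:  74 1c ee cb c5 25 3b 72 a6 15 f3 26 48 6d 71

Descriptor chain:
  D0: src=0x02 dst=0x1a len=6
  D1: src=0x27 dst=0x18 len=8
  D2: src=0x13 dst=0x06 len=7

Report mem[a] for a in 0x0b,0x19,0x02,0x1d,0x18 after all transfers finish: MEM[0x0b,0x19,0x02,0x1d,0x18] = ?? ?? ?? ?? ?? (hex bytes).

  after D0: wrote 6B at 0x1a = fcdc5c29c3e1
  after D1: wrote 8B at 0x18 = 72a615f326486d71
  after D2: wrote 7B at 0x06 = 63ee02b3d272a6
query mem[0x0b]=0x72, mem[0x19]=0xa6, mem[0x02]=0xfc, mem[0x1d]=0x48, mem[0x18]=0x72

MEM[0x0b,0x19,0x02,0x1d,0x18] = 72 a6 fc 48 72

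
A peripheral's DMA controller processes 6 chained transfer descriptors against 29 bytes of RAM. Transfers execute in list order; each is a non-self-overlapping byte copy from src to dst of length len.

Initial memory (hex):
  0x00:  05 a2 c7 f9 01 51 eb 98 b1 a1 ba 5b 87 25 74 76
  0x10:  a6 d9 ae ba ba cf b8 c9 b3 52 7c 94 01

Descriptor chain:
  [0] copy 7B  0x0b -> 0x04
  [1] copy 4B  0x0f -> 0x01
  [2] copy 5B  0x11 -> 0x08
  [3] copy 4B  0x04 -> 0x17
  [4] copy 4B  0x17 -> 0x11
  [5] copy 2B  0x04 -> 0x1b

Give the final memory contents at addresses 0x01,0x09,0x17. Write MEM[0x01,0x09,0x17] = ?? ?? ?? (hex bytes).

#0 dst[0x04+7] := {0x5b,0x87,0x25,0x74,0x76,0xa6,0xd9}
#1 dst[0x01+4] := {0x76,0xa6,0xd9,0xae}
#2 dst[0x08+5] := {0xd9,0xae,0xba,0xba,0xcf}
#3 dst[0x17+4] := {0xae,0x87,0x25,0x74}
#4 dst[0x11+4] := {0xae,0x87,0x25,0x74}
#5 dst[0x1b+2] := {0xae,0x87}
query mem[0x01]=0x76, mem[0x09]=0xae, mem[0x17]=0xae

MEM[0x01,0x09,0x17] = 76 ae ae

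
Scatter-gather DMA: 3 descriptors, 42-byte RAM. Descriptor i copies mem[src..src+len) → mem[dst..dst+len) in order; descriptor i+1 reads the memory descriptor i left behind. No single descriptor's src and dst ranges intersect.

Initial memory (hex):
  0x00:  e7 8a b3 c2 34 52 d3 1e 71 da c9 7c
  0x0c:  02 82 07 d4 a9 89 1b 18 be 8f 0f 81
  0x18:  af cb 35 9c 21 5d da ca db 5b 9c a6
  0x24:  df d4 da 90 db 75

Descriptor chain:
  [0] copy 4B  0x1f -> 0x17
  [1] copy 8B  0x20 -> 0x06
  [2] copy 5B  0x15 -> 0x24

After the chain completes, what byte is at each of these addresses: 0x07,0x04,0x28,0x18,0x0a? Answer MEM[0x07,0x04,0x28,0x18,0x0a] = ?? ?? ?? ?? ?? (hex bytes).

  after D0: wrote 4B at 0x17 = cadb5b9c
  after D1: wrote 8B at 0x06 = db5b9ca6dfd4da90
  after D2: wrote 5B at 0x24 = 8f0fcadb5b
query mem[0x07]=0x5b, mem[0x04]=0x34, mem[0x28]=0x5b, mem[0x18]=0xdb, mem[0x0a]=0xdf

MEM[0x07,0x04,0x28,0x18,0x0a] = 5b 34 5b db df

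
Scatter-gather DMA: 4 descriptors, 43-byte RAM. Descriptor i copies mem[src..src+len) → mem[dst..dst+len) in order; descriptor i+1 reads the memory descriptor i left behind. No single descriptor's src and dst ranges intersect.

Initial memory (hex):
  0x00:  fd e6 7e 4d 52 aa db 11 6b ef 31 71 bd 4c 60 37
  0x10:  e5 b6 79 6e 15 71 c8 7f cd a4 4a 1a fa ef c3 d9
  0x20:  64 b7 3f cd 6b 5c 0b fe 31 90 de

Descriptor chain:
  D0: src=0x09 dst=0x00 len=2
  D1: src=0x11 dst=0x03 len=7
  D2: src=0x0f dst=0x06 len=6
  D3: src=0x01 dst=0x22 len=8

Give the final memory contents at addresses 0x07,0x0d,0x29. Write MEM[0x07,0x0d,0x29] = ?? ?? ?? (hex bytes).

  after D0: wrote 2B at 0x00 = ef31
  after D1: wrote 7B at 0x03 = b6796e1571c87f
  after D2: wrote 6B at 0x06 = 37e5b6796e15
  after D3: wrote 8B at 0x22 = 317eb6796e37e5b6
query mem[0x07]=0xe5, mem[0x0d]=0x4c, mem[0x29]=0xb6

MEM[0x07,0x0d,0x29] = e5 4c b6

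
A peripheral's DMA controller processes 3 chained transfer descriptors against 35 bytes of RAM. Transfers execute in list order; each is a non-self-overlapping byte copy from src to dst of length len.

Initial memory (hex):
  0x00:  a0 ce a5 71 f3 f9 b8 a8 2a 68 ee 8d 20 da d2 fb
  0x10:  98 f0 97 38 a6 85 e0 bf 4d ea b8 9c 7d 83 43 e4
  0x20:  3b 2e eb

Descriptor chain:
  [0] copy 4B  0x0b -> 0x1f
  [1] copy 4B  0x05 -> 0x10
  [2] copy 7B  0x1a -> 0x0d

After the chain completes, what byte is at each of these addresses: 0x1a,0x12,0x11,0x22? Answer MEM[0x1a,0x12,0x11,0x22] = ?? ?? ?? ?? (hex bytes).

MEM[0x1a,0x12,0x11,0x22] = b8 8d 43 d2

#0 dst[0x1f+4] := {0x8d,0x20,0xda,0xd2}
#1 dst[0x10+4] := {0xf9,0xb8,0xa8,0x2a}
#2 dst[0x0d+7] := {0xb8,0x9c,0x7d,0x83,0x43,0x8d,0x20}
query mem[0x1a]=0xb8, mem[0x12]=0x8d, mem[0x11]=0x43, mem[0x22]=0xd2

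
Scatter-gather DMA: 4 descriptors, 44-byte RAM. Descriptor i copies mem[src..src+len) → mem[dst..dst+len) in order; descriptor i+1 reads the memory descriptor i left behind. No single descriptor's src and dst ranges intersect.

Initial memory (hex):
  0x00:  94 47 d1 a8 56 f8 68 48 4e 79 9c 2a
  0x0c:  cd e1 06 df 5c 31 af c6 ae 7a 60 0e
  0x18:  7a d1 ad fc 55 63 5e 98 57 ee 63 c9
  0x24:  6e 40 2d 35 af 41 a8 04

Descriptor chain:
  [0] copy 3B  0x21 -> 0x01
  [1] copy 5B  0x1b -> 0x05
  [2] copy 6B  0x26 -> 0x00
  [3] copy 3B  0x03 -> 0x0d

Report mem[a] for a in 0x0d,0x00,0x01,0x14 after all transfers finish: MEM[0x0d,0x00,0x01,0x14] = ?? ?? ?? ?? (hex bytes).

  after D0: wrote 3B at 0x01 = ee63c9
  after D1: wrote 5B at 0x05 = fc55635e98
  after D2: wrote 6B at 0x00 = 2d35af41a804
  after D3: wrote 3B at 0x0d = 41a804
query mem[0x0d]=0x41, mem[0x00]=0x2d, mem[0x01]=0x35, mem[0x14]=0xae

MEM[0x0d,0x00,0x01,0x14] = 41 2d 35 ae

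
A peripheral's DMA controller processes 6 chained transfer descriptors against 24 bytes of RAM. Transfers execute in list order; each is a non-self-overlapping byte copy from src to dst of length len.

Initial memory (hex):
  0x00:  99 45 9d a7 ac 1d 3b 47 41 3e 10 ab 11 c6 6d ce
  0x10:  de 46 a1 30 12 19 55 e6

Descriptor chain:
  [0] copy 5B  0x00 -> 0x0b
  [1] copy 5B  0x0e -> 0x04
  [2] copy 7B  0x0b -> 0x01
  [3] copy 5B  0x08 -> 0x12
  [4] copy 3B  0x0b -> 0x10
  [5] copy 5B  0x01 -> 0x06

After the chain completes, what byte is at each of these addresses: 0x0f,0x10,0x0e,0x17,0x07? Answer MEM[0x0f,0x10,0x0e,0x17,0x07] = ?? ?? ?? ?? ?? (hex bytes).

MEM[0x0f,0x10,0x0e,0x17,0x07] = ac 99 a7 e6 45

#0 dst[0x0b+5] := {0x99,0x45,0x9d,0xa7,0xac}
#1 dst[0x04+5] := {0xa7,0xac,0xde,0x46,0xa1}
#2 dst[0x01+7] := {0x99,0x45,0x9d,0xa7,0xac,0xde,0x46}
#3 dst[0x12+5] := {0xa1,0x3e,0x10,0x99,0x45}
#4 dst[0x10+3] := {0x99,0x45,0x9d}
#5 dst[0x06+5] := {0x99,0x45,0x9d,0xa7,0xac}
query mem[0x0f]=0xac, mem[0x10]=0x99, mem[0x0e]=0xa7, mem[0x17]=0xe6, mem[0x07]=0x45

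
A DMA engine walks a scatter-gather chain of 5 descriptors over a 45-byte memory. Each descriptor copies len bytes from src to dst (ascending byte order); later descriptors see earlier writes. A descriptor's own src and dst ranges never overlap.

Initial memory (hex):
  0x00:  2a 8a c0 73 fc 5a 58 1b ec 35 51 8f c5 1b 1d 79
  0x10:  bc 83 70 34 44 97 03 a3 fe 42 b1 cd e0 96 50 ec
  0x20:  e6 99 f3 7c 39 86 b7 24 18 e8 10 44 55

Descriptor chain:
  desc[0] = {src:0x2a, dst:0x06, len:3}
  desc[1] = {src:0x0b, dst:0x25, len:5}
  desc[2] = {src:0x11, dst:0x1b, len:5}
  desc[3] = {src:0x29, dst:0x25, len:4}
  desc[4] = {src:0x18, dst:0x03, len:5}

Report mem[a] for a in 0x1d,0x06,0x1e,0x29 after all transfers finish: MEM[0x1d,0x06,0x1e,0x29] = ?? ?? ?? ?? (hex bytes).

MEM[0x1d,0x06,0x1e,0x29] = 34 83 44 79

[0] 0x2a->0x06 len=3 : 10 44 55
[1] 0x0b->0x25 len=5 : 8f c5 1b 1d 79
[2] 0x11->0x1b len=5 : 83 70 34 44 97
[3] 0x29->0x25 len=4 : 79 10 44 55
[4] 0x18->0x03 len=5 : fe 42 b1 83 70
query mem[0x1d]=0x34, mem[0x06]=0x83, mem[0x1e]=0x44, mem[0x29]=0x79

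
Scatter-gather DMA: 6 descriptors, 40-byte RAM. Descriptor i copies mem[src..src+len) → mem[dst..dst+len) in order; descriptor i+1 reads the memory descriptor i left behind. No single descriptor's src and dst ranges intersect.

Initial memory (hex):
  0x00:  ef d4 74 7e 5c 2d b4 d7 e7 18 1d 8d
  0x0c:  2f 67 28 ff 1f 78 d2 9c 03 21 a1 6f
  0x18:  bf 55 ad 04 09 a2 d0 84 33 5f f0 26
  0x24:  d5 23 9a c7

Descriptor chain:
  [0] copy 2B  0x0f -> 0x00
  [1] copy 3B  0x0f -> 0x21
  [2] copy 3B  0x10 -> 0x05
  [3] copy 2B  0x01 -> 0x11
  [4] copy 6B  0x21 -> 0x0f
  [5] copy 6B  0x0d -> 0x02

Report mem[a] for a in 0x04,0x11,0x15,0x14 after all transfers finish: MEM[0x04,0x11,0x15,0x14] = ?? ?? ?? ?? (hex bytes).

#0 dst[0x00+2] := {0xff,0x1f}
#1 dst[0x21+3] := {0xff,0x1f,0x78}
#2 dst[0x05+3] := {0x1f,0x78,0xd2}
#3 dst[0x11+2] := {0x1f,0x74}
#4 dst[0x0f+6] := {0xff,0x1f,0x78,0xd5,0x23,0x9a}
#5 dst[0x02+6] := {0x67,0x28,0xff,0x1f,0x78,0xd5}
query mem[0x04]=0xff, mem[0x11]=0x78, mem[0x15]=0x21, mem[0x14]=0x9a

MEM[0x04,0x11,0x15,0x14] = ff 78 21 9a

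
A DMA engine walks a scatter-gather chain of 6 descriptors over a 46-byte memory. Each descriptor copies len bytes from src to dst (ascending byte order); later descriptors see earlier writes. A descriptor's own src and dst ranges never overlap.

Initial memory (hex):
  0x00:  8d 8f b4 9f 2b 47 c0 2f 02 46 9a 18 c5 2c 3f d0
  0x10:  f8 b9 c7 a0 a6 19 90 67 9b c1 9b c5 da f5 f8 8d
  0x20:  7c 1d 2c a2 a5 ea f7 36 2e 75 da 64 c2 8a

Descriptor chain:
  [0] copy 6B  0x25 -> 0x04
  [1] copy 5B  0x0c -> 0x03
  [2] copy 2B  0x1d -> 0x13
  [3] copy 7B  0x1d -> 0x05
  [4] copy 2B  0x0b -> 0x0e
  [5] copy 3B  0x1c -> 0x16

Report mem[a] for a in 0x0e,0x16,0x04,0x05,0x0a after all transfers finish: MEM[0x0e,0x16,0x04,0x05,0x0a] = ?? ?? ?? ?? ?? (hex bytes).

D0: mem[0x04..0x09] <- [ea f7 36 2e 75 da]
D1: mem[0x03..0x07] <- [c5 2c 3f d0 f8]
D2: mem[0x13..0x14] <- [f5 f8]
D3: mem[0x05..0x0b] <- [f5 f8 8d 7c 1d 2c a2]
D4: mem[0x0e..0x0f] <- [a2 c5]
D5: mem[0x16..0x18] <- [da f5 f8]
query mem[0x0e]=0xa2, mem[0x16]=0xda, mem[0x04]=0x2c, mem[0x05]=0xf5, mem[0x0a]=0x2c

MEM[0x0e,0x16,0x04,0x05,0x0a] = a2 da 2c f5 2c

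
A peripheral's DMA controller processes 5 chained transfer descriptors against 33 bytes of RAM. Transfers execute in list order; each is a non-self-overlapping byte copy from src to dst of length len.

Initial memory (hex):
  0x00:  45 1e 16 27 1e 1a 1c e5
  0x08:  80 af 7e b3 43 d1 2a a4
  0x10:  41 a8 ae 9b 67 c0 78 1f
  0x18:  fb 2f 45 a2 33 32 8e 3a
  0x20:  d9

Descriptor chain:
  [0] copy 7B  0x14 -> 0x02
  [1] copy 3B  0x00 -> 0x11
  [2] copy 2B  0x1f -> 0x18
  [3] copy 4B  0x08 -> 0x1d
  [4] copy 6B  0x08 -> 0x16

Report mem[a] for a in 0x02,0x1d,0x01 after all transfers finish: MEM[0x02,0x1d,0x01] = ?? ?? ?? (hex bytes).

MEM[0x02,0x1d,0x01] = 67 45 1e

D0: mem[0x02..0x08] <- [67 c0 78 1f fb 2f 45]
D1: mem[0x11..0x13] <- [45 1e 67]
D2: mem[0x18..0x19] <- [3a d9]
D3: mem[0x1d..0x20] <- [45 af 7e b3]
D4: mem[0x16..0x1b] <- [45 af 7e b3 43 d1]
query mem[0x02]=0x67, mem[0x1d]=0x45, mem[0x01]=0x1e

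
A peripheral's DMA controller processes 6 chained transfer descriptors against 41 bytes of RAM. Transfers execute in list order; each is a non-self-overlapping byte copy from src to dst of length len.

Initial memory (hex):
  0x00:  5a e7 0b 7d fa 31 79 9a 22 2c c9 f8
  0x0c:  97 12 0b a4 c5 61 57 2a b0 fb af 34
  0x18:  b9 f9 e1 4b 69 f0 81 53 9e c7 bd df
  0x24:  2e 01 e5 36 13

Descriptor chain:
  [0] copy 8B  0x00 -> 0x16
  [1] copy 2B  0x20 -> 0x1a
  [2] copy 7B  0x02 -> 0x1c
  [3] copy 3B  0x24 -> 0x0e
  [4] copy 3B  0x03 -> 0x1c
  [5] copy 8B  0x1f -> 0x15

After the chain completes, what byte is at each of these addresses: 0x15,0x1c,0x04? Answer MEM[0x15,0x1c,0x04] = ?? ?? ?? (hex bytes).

MEM[0x15,0x1c,0x04] = 31 e5 fa

[0] 0x00->0x16 len=8 : 5a e7 0b 7d fa 31 79 9a
[1] 0x20->0x1a len=2 : 9e c7
[2] 0x02->0x1c len=7 : 0b 7d fa 31 79 9a 22
[3] 0x24->0x0e len=3 : 2e 01 e5
[4] 0x03->0x1c len=3 : 7d fa 31
[5] 0x1f->0x15 len=8 : 31 79 9a 22 df 2e 01 e5
query mem[0x15]=0x31, mem[0x1c]=0xe5, mem[0x04]=0xfa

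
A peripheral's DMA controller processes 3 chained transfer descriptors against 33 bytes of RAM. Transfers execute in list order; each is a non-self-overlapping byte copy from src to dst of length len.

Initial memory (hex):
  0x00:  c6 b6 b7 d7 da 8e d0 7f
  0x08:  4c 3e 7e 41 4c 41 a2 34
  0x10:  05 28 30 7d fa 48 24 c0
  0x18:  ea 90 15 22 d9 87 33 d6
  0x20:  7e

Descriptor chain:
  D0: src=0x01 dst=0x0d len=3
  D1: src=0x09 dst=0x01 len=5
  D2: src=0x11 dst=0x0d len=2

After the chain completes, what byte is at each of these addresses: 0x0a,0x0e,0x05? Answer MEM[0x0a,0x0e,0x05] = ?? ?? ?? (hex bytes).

MEM[0x0a,0x0e,0x05] = 7e 30 b6

#0 dst[0x0d+3] := {0xb6,0xb7,0xd7}
#1 dst[0x01+5] := {0x3e,0x7e,0x41,0x4c,0xb6}
#2 dst[0x0d+2] := {0x28,0x30}
query mem[0x0a]=0x7e, mem[0x0e]=0x30, mem[0x05]=0xb6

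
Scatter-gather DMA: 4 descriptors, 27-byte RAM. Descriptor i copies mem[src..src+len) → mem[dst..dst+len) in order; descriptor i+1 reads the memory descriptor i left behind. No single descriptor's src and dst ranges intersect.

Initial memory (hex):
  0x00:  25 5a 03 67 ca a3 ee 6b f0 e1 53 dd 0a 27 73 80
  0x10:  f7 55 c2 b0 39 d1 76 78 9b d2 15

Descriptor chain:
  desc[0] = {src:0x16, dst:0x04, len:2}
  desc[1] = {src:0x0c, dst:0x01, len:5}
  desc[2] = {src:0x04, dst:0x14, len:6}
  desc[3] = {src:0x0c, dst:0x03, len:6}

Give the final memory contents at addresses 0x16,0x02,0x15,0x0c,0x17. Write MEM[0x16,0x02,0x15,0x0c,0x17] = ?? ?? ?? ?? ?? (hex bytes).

MEM[0x16,0x02,0x15,0x0c,0x17] = ee 27 f7 0a 6b

D0: mem[0x04..0x05] <- [76 78]
D1: mem[0x01..0x05] <- [0a 27 73 80 f7]
D2: mem[0x14..0x19] <- [80 f7 ee 6b f0 e1]
D3: mem[0x03..0x08] <- [0a 27 73 80 f7 55]
query mem[0x16]=0xee, mem[0x02]=0x27, mem[0x15]=0xf7, mem[0x0c]=0x0a, mem[0x17]=0x6b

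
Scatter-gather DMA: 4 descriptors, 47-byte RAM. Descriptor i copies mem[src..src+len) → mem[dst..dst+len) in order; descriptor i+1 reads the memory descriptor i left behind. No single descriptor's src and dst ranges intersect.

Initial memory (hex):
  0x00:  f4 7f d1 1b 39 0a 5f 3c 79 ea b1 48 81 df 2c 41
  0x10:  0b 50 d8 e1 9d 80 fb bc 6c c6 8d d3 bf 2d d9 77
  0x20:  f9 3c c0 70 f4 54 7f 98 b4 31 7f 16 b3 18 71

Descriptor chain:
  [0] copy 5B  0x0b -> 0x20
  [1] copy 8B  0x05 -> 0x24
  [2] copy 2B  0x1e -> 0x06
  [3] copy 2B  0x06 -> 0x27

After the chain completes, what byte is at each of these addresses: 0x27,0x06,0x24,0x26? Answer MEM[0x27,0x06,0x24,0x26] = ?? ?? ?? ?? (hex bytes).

MEM[0x27,0x06,0x24,0x26] = d9 d9 0a 3c

  after D0: wrote 5B at 0x20 = 4881df2c41
  after D1: wrote 8B at 0x24 = 0a5f3c79eab14881
  after D2: wrote 2B at 0x06 = d977
  after D3: wrote 2B at 0x27 = d977
query mem[0x27]=0xd9, mem[0x06]=0xd9, mem[0x24]=0x0a, mem[0x26]=0x3c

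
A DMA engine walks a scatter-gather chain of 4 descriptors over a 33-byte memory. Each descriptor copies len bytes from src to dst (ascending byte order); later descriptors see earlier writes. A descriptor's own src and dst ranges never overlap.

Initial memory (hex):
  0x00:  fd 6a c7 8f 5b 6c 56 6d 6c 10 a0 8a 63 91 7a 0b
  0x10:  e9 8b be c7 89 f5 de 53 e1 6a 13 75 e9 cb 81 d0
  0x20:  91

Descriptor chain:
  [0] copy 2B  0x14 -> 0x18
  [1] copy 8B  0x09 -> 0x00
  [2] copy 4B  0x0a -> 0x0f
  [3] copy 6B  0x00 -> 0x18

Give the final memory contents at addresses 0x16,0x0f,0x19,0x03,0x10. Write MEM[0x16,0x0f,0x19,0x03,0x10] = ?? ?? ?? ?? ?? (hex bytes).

[0] 0x14->0x18 len=2 : 89 f5
[1] 0x09->0x00 len=8 : 10 a0 8a 63 91 7a 0b e9
[2] 0x0a->0x0f len=4 : a0 8a 63 91
[3] 0x00->0x18 len=6 : 10 a0 8a 63 91 7a
query mem[0x16]=0xde, mem[0x0f]=0xa0, mem[0x19]=0xa0, mem[0x03]=0x63, mem[0x10]=0x8a

MEM[0x16,0x0f,0x19,0x03,0x10] = de a0 a0 63 8a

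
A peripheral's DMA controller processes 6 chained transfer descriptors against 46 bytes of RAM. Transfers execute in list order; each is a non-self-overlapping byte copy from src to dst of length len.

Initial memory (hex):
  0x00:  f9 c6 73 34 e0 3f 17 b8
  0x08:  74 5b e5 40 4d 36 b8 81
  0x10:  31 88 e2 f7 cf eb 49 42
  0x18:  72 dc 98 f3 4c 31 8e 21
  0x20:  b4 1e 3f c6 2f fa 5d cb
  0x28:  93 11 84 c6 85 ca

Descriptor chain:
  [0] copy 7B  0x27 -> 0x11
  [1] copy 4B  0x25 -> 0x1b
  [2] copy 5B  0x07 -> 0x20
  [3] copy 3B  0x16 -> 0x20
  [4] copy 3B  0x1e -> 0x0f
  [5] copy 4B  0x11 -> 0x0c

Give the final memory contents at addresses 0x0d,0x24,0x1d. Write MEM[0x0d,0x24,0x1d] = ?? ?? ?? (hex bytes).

MEM[0x0d,0x24,0x1d] = 93 40 cb

  after D0: wrote 7B at 0x11 = cb931184c685ca
  after D1: wrote 4B at 0x1b = fa5dcb93
  after D2: wrote 5B at 0x20 = b8745be540
  after D3: wrote 3B at 0x20 = 85ca72
  after D4: wrote 3B at 0x0f = 932185
  after D5: wrote 4B at 0x0c = 85931184
query mem[0x0d]=0x93, mem[0x24]=0x40, mem[0x1d]=0xcb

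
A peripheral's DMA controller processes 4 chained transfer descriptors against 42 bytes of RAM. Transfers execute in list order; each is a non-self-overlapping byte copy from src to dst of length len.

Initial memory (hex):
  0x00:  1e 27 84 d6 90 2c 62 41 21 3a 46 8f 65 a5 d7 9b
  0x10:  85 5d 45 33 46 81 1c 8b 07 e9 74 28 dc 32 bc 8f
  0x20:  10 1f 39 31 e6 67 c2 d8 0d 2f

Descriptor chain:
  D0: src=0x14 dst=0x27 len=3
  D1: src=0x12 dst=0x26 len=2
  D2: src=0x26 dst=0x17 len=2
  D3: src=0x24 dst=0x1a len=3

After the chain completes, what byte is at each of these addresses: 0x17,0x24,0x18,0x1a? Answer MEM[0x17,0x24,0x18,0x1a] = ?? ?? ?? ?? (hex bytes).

MEM[0x17,0x24,0x18,0x1a] = 45 e6 33 e6

#0 dst[0x27+3] := {0x46,0x81,0x1c}
#1 dst[0x26+2] := {0x45,0x33}
#2 dst[0x17+2] := {0x45,0x33}
#3 dst[0x1a+3] := {0xe6,0x67,0x45}
query mem[0x17]=0x45, mem[0x24]=0xe6, mem[0x18]=0x33, mem[0x1a]=0xe6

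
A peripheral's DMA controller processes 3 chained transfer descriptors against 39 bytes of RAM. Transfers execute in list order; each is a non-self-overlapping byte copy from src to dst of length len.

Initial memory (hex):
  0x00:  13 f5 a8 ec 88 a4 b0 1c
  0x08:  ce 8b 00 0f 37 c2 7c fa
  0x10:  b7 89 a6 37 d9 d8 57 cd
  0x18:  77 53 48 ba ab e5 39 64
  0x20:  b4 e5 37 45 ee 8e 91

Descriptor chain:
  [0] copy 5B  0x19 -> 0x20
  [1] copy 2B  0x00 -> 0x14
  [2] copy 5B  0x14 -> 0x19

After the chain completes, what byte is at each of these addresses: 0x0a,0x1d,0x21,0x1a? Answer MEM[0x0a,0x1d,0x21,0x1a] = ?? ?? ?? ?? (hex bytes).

  after D0: wrote 5B at 0x20 = 5348baabe5
  after D1: wrote 2B at 0x14 = 13f5
  after D2: wrote 5B at 0x19 = 13f557cd77
query mem[0x0a]=0x00, mem[0x1d]=0x77, mem[0x21]=0x48, mem[0x1a]=0xf5

MEM[0x0a,0x1d,0x21,0x1a] = 00 77 48 f5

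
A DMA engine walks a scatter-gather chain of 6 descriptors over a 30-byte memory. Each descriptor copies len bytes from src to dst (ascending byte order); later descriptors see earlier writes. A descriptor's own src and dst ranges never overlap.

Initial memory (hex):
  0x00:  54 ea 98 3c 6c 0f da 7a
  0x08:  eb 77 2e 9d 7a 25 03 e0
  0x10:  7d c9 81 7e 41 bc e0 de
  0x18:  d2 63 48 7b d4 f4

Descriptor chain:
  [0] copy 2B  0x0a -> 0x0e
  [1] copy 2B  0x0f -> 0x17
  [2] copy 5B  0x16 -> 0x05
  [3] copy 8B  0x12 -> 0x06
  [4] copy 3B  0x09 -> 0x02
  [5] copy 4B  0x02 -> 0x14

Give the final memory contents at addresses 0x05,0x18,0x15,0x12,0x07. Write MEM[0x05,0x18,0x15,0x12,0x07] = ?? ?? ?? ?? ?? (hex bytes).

  after D0: wrote 2B at 0x0e = 2e9d
  after D1: wrote 2B at 0x17 = 9d7d
  after D2: wrote 5B at 0x05 = e09d7d6348
  after D3: wrote 8B at 0x06 = 817e41bce09d7d63
  after D4: wrote 3B at 0x02 = bce09d
  after D5: wrote 4B at 0x14 = bce09de0
query mem[0x05]=0xe0, mem[0x18]=0x7d, mem[0x15]=0xe0, mem[0x12]=0x81, mem[0x07]=0x7e

MEM[0x05,0x18,0x15,0x12,0x07] = e0 7d e0 81 7e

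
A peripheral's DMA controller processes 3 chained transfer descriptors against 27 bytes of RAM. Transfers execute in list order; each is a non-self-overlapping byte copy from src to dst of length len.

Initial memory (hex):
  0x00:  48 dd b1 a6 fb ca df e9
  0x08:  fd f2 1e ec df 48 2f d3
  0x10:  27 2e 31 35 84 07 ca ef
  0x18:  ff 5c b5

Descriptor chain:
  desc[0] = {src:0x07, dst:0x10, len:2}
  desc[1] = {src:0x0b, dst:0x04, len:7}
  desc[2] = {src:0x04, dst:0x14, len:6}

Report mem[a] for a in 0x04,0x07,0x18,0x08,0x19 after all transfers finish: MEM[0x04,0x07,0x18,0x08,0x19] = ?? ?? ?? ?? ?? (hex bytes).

MEM[0x04,0x07,0x18,0x08,0x19] = ec 2f d3 d3 e9

[0] 0x07->0x10 len=2 : e9 fd
[1] 0x0b->0x04 len=7 : ec df 48 2f d3 e9 fd
[2] 0x04->0x14 len=6 : ec df 48 2f d3 e9
query mem[0x04]=0xec, mem[0x07]=0x2f, mem[0x18]=0xd3, mem[0x08]=0xd3, mem[0x19]=0xe9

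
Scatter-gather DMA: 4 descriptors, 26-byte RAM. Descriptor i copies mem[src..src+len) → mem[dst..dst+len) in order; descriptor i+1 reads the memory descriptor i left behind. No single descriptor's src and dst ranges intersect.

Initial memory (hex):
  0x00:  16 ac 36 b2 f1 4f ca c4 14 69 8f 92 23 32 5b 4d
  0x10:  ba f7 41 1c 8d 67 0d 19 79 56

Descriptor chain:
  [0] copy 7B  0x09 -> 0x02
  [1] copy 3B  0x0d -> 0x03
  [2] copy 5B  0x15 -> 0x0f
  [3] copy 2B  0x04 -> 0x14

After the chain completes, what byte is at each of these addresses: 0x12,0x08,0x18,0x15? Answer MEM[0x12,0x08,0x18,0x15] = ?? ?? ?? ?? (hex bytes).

  after D0: wrote 7B at 0x02 = 698f9223325b4d
  after D1: wrote 3B at 0x03 = 325b4d
  after D2: wrote 5B at 0x0f = 670d197956
  after D3: wrote 2B at 0x14 = 5b4d
query mem[0x12]=0x79, mem[0x08]=0x4d, mem[0x18]=0x79, mem[0x15]=0x4d

MEM[0x12,0x08,0x18,0x15] = 79 4d 79 4d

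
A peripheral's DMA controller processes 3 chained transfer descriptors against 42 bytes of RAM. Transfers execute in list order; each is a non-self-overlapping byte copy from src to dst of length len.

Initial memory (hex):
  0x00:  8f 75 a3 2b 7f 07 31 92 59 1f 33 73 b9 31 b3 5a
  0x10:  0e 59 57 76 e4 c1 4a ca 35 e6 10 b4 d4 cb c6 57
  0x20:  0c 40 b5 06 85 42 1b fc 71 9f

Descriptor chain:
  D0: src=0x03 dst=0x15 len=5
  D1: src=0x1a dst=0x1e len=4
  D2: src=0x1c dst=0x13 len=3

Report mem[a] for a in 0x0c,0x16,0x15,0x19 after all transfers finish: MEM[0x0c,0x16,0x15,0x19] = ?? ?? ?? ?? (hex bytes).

MEM[0x0c,0x16,0x15,0x19] = b9 7f 10 92

#0 dst[0x15+5] := {0x2b,0x7f,0x07,0x31,0x92}
#1 dst[0x1e+4] := {0x10,0xb4,0xd4,0xcb}
#2 dst[0x13+3] := {0xd4,0xcb,0x10}
query mem[0x0c]=0xb9, mem[0x16]=0x7f, mem[0x15]=0x10, mem[0x19]=0x92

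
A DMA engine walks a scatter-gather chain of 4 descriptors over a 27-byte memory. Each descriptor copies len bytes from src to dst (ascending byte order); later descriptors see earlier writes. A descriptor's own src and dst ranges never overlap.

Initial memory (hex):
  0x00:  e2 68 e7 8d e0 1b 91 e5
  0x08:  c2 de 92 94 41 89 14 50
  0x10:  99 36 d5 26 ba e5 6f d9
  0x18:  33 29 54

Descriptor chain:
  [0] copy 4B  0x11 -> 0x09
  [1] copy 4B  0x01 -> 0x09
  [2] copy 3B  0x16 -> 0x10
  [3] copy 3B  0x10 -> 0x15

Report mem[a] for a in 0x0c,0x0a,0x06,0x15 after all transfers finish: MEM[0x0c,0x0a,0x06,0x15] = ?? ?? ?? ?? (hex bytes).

MEM[0x0c,0x0a,0x06,0x15] = e0 e7 91 6f

  after D0: wrote 4B at 0x09 = 36d526ba
  after D1: wrote 4B at 0x09 = 68e78de0
  after D2: wrote 3B at 0x10 = 6fd933
  after D3: wrote 3B at 0x15 = 6fd933
query mem[0x0c]=0xe0, mem[0x0a]=0xe7, mem[0x06]=0x91, mem[0x15]=0x6f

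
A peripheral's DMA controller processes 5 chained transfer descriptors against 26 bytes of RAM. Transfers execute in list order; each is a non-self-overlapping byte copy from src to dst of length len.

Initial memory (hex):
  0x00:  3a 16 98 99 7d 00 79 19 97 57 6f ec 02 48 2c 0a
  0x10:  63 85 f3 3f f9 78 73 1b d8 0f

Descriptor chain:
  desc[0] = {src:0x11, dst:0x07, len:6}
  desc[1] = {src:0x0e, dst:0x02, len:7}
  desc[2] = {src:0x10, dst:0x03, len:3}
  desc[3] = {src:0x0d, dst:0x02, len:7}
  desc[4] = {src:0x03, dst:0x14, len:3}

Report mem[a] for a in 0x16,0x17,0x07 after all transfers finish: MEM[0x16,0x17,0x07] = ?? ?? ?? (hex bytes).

MEM[0x16,0x17,0x07] = 63 1b f3

D0: mem[0x07..0x0c] <- [85 f3 3f f9 78 73]
D1: mem[0x02..0x08] <- [2c 0a 63 85 f3 3f f9]
D2: mem[0x03..0x05] <- [63 85 f3]
D3: mem[0x02..0x08] <- [48 2c 0a 63 85 f3 3f]
D4: mem[0x14..0x16] <- [2c 0a 63]
query mem[0x16]=0x63, mem[0x17]=0x1b, mem[0x07]=0xf3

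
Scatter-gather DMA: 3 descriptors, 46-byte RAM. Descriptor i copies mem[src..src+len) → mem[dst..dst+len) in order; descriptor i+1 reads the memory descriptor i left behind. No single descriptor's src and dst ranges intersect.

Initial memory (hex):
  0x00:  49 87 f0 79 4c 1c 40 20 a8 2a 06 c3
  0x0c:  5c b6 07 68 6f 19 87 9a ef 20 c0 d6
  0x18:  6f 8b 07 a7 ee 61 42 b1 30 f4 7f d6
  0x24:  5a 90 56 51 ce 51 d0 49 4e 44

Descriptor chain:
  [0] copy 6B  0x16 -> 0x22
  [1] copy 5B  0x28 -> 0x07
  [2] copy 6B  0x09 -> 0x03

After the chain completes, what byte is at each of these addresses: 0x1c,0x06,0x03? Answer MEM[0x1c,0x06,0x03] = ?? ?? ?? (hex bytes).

[0] 0x16->0x22 len=6 : c0 d6 6f 8b 07 a7
[1] 0x28->0x07 len=5 : ce 51 d0 49 4e
[2] 0x09->0x03 len=6 : d0 49 4e 5c b6 07
query mem[0x1c]=0xee, mem[0x06]=0x5c, mem[0x03]=0xd0

MEM[0x1c,0x06,0x03] = ee 5c d0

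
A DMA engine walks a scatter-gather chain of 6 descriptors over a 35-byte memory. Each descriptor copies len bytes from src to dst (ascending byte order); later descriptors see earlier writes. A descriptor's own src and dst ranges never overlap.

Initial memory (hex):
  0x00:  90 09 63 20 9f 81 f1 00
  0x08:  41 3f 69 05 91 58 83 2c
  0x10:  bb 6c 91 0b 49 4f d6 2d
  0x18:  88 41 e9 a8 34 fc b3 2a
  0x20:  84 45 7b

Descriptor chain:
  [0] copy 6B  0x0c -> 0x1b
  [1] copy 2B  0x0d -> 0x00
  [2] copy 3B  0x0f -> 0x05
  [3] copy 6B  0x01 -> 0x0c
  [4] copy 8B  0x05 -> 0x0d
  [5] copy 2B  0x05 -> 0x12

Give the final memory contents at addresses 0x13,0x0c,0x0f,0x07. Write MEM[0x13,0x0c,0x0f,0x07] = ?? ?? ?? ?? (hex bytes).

MEM[0x13,0x0c,0x0f,0x07] = bb 83 6c 6c

#0 dst[0x1b+6] := {0x91,0x58,0x83,0x2c,0xbb,0x6c}
#1 dst[0x00+2] := {0x58,0x83}
#2 dst[0x05+3] := {0x2c,0xbb,0x6c}
#3 dst[0x0c+6] := {0x83,0x63,0x20,0x9f,0x2c,0xbb}
#4 dst[0x0d+8] := {0x2c,0xbb,0x6c,0x41,0x3f,0x69,0x05,0x83}
#5 dst[0x12+2] := {0x2c,0xbb}
query mem[0x13]=0xbb, mem[0x0c]=0x83, mem[0x0f]=0x6c, mem[0x07]=0x6c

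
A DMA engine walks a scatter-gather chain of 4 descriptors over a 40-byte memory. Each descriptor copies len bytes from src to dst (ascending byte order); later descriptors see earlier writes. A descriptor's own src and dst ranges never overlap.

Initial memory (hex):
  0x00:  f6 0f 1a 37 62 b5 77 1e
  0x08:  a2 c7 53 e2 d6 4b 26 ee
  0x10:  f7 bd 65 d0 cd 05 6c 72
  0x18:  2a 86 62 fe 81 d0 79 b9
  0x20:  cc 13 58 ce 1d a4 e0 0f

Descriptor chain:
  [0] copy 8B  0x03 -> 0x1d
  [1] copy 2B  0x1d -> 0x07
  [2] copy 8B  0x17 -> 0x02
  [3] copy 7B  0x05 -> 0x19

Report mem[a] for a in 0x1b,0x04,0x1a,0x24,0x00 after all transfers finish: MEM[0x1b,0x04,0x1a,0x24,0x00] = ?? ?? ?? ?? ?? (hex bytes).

#0 dst[0x1d+8] := {0x37,0x62,0xb5,0x77,0x1e,0xa2,0xc7,0x53}
#1 dst[0x07+2] := {0x37,0x62}
#2 dst[0x02+8] := {0x72,0x2a,0x86,0x62,0xfe,0x81,0x37,0x62}
#3 dst[0x19+7] := {0x62,0xfe,0x81,0x37,0x62,0x53,0xe2}
query mem[0x1b]=0x81, mem[0x04]=0x86, mem[0x1a]=0xfe, mem[0x24]=0x53, mem[0x00]=0xf6

MEM[0x1b,0x04,0x1a,0x24,0x00] = 81 86 fe 53 f6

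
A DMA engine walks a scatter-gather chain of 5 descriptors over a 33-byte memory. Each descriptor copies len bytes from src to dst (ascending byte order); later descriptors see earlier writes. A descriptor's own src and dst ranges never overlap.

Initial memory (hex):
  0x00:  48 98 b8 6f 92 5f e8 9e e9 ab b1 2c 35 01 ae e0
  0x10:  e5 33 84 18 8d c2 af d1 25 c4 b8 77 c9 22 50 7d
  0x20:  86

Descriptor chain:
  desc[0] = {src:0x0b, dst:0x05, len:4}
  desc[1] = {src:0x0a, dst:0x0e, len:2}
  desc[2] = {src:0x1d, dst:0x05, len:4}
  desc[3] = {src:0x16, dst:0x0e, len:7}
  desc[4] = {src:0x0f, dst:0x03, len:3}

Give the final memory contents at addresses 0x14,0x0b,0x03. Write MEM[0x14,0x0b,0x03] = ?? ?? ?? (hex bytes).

#0 dst[0x05+4] := {0x2c,0x35,0x01,0xae}
#1 dst[0x0e+2] := {0xb1,0x2c}
#2 dst[0x05+4] := {0x22,0x50,0x7d,0x86}
#3 dst[0x0e+7] := {0xaf,0xd1,0x25,0xc4,0xb8,0x77,0xc9}
#4 dst[0x03+3] := {0xd1,0x25,0xc4}
query mem[0x14]=0xc9, mem[0x0b]=0x2c, mem[0x03]=0xd1

MEM[0x14,0x0b,0x03] = c9 2c d1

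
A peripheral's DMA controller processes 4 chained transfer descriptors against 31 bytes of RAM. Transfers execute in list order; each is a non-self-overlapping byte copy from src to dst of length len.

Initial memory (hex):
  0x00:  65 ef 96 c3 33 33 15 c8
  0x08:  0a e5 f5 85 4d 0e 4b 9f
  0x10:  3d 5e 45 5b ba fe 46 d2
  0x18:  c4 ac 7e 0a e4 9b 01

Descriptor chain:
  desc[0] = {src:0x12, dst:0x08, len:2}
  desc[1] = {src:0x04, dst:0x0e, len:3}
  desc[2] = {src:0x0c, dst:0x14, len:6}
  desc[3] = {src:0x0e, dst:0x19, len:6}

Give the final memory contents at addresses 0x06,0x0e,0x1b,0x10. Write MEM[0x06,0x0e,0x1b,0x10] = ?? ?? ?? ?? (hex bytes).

MEM[0x06,0x0e,0x1b,0x10] = 15 33 15 15

D0: mem[0x08..0x09] <- [45 5b]
D1: mem[0x0e..0x10] <- [33 33 15]
D2: mem[0x14..0x19] <- [4d 0e 33 33 15 5e]
D3: mem[0x19..0x1e] <- [33 33 15 5e 45 5b]
query mem[0x06]=0x15, mem[0x0e]=0x33, mem[0x1b]=0x15, mem[0x10]=0x15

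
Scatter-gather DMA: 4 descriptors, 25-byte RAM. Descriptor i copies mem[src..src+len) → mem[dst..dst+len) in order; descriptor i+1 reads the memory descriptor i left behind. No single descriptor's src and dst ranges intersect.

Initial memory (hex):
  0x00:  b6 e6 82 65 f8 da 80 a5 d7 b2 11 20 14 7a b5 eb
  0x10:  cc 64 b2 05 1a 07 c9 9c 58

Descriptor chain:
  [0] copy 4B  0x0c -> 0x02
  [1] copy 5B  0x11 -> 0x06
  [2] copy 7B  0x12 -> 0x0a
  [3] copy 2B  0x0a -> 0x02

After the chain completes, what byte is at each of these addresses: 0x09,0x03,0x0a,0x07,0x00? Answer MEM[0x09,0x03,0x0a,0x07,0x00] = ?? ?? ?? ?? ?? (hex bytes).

MEM[0x09,0x03,0x0a,0x07,0x00] = 1a 05 b2 b2 b6

D0: mem[0x02..0x05] <- [14 7a b5 eb]
D1: mem[0x06..0x0a] <- [64 b2 05 1a 07]
D2: mem[0x0a..0x10] <- [b2 05 1a 07 c9 9c 58]
D3: mem[0x02..0x03] <- [b2 05]
query mem[0x09]=0x1a, mem[0x03]=0x05, mem[0x0a]=0xb2, mem[0x07]=0xb2, mem[0x00]=0xb6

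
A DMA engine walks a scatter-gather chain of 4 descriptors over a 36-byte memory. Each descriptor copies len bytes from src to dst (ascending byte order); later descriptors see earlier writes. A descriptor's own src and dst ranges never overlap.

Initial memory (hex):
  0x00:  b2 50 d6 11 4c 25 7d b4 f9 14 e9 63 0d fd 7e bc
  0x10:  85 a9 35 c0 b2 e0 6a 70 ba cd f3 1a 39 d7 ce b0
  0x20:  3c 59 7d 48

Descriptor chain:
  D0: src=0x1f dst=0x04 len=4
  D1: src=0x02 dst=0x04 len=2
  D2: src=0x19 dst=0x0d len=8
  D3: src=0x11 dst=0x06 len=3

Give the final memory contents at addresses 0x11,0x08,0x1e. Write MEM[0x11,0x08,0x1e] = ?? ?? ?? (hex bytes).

MEM[0x11,0x08,0x1e] = d7 b0 ce

#0 dst[0x04+4] := {0xb0,0x3c,0x59,0x7d}
#1 dst[0x04+2] := {0xd6,0x11}
#2 dst[0x0d+8] := {0xcd,0xf3,0x1a,0x39,0xd7,0xce,0xb0,0x3c}
#3 dst[0x06+3] := {0xd7,0xce,0xb0}
query mem[0x11]=0xd7, mem[0x08]=0xb0, mem[0x1e]=0xce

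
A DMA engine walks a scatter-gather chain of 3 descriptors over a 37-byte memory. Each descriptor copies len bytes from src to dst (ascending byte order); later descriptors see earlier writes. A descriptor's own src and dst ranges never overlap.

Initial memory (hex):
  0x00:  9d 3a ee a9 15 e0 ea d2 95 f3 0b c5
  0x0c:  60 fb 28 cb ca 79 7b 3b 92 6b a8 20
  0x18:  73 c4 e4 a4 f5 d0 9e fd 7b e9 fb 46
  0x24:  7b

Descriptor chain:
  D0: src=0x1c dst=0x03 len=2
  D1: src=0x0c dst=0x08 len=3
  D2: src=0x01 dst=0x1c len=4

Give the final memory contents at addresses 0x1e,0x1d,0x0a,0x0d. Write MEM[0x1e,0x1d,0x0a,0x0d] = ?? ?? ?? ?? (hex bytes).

MEM[0x1e,0x1d,0x0a,0x0d] = f5 ee 28 fb

  after D0: wrote 2B at 0x03 = f5d0
  after D1: wrote 3B at 0x08 = 60fb28
  after D2: wrote 4B at 0x1c = 3aeef5d0
query mem[0x1e]=0xf5, mem[0x1d]=0xee, mem[0x0a]=0x28, mem[0x0d]=0xfb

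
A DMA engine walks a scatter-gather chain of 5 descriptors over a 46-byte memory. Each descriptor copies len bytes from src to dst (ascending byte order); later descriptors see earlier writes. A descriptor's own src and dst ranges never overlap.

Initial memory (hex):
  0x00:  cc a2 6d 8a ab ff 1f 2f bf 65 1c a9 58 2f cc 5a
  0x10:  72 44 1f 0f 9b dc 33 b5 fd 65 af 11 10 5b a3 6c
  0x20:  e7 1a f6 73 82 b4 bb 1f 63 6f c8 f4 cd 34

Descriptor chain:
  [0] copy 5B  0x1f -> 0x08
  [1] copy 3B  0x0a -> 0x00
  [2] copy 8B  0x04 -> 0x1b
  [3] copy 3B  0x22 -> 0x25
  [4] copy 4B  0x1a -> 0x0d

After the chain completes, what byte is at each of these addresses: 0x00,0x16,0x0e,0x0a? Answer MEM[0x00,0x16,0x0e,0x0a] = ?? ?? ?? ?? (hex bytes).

MEM[0x00,0x16,0x0e,0x0a] = 1a 33 ab 1a

#0 dst[0x08+5] := {0x6c,0xe7,0x1a,0xf6,0x73}
#1 dst[0x00+3] := {0x1a,0xf6,0x73}
#2 dst[0x1b+8] := {0xab,0xff,0x1f,0x2f,0x6c,0xe7,0x1a,0xf6}
#3 dst[0x25+3] := {0xf6,0x73,0x82}
#4 dst[0x0d+4] := {0xaf,0xab,0xff,0x1f}
query mem[0x00]=0x1a, mem[0x16]=0x33, mem[0x0e]=0xab, mem[0x0a]=0x1a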